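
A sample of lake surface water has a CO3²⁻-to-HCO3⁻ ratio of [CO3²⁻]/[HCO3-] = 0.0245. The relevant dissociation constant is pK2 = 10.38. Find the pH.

pH = 8.77

From K2 = [H⁺][CO3²⁻]/[HCO3-]:  pH = pK2 + log₁₀([CO3²⁻]/[HCO3-])
log₁₀(0.0245) = -1.611
pH = 10.38 + (-1.611) = 8.77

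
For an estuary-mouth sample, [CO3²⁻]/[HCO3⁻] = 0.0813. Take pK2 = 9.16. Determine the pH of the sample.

pH = 8.07

From K2 = [H⁺][CO3²⁻]/[HCO3⁻]:  pH = pK2 + log₁₀([CO3²⁻]/[HCO3⁻])
log₁₀(0.0813) = -1.090
pH = 9.16 + (-1.090) = 8.07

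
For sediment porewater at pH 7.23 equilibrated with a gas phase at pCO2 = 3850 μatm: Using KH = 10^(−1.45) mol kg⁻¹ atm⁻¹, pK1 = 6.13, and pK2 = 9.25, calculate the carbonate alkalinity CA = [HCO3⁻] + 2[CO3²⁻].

CA = 1.75 mmol/kg

[CO2*] = KH · pCO2 = 10^(−1.45) × 3850×10^-6 = 1.366×10^-4 mol/kg
α₀ = 1/(1 + K1/[H⁺] + K1K2/[H⁺]²) = 1/(1 + 10^+1.10 + 10^-0.92) = 0.07294
DIC = [CO2*]/α₀ = 1.366×10^-4 / 0.07294 = 1.873 mmol/kg
CA = (α₁ + 2α₂)·DIC = (0.9183 + 2×0.008770) × 1.873 = 1.75 mmol/kg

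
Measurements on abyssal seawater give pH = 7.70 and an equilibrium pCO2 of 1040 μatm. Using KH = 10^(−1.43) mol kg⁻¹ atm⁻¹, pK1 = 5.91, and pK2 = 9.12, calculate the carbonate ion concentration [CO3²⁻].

[CO3²⁻] = 0.0906 mmol/kg

[CO2*] = KH · pCO2 = 10^(−1.43) × 1040×10^-6 = 3.864×10^-5 mol/kg
α₀ = 1/(1 + K1/[H⁺] + K1K2/[H⁺]²) = 1/(1 + 10^+1.79 + 10^+0.37) = 0.01538
DIC = [CO2*]/α₀ = 3.864×10^-5 / 0.01538 = 2.512 mmol/kg
[CO3²⁻] = α₂·DIC; α₂ = 0.03606, so [CO3²⁻] = 0.03606 × 2.512 = 0.0906 mmol/kg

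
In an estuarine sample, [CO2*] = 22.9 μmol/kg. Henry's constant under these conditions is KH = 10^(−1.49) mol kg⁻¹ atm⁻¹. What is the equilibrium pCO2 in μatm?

KH = 10^(−1.49) = 3.236×10^-2 mol kg⁻¹ atm⁻¹
pCO2 = [CO2*]/KH = 22.9×10^-6 / 3.236×10^-2 = 7.08×10^-4 atm = 708 μatm

pCO2 = 708 μatm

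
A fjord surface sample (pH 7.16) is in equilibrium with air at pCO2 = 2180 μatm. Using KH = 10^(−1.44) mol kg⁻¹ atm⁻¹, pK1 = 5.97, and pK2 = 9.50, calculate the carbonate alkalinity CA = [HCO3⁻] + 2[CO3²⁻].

[CO2*] = KH · pCO2 = 10^(−1.44) × 2180×10^-6 = 7.915×10^-5 mol/kg
α₀ = 1/(1 + K1/[H⁺] + K1K2/[H⁺]²) = 1/(1 + 10^+1.19 + 10^-1.15) = 0.06039
DIC = [CO2*]/α₀ = 7.915×10^-5 / 0.06039 = 1.311 mmol/kg
CA = (α₁ + 2α₂)·DIC = (0.9353 + 2×0.004275) × 1.311 = 1.24 mmol/kg

CA = 1.24 mmol/kg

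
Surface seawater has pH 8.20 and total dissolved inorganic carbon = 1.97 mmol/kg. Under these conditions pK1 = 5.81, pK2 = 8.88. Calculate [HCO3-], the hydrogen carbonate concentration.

α₁ = 1 / (1 + [H⁺]/K1 + K2/[H⁺]) = 1 / (1 + 10^-2.39 + 10^-0.68)
   = 1 / (1 + 0.0040738 + 0.20893) = 1/1.2130 = 0.8244
[HCO3⁻] = α₁ × DIC = 0.8244 × 1.97 = 1.62 mmol/kg

[HCO3⁻] = 1.62 mmol/kg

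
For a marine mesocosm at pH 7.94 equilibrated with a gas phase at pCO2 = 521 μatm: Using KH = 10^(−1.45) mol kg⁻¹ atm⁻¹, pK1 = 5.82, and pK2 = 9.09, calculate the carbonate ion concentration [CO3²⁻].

[CO2*] = KH · pCO2 = 10^(−1.45) × 521×10^-6 = 1.849×10^-5 mol/kg
α₀ = 1/(1 + K1/[H⁺] + K1K2/[H⁺]²) = 1/(1 + 10^+2.12 + 10^+0.97) = 0.007034
DIC = [CO2*]/α₀ = 1.849×10^-5 / 0.007034 = 2.628 mmol/kg
[CO3²⁻] = α₂·DIC; α₂ = 0.06565, so [CO3²⁻] = 0.06565 × 2.628 = 0.173 mmol/kg

[CO3²⁻] = 0.173 mmol/kg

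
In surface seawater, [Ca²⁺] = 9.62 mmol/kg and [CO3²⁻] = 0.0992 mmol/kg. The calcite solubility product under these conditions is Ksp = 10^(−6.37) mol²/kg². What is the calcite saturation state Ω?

Ksp = 10^(−6.37) = 4.266×10^-7
Ω = [Ca²⁺][CO3²⁻]/Ksp = (9.62×10^-3)(0.0992×10^-3) / 4.266×10^-7 = 2.24

Ω = 2.24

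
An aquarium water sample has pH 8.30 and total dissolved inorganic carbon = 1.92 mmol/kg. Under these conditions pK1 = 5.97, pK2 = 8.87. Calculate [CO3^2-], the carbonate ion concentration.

[CO3²⁻] = 0.406 mmol/kg

α₂ = 1 / (1 + [H⁺]/K2 + [H⁺]²/(K1K2)) = 1 / (1 + 10^+0.57 + 10^-1.76)
   = 1 / (1 + 3.7154 + 0.017378) = 1/4.7327 = 0.2113
[CO3²⁻] = α₂ × DIC = 0.2113 × 1.92 = 0.406 mmol/kg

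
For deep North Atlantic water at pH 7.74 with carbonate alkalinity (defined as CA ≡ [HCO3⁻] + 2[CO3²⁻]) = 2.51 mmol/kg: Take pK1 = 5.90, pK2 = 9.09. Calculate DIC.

DIC = 2.44 mmol/kg

CA = [HCO3⁻] + 2[CO3²⁻] = (α₁ + 2α₂)·DIC
At pH 7.74: [H⁺]/K1 = 10^-1.84 = 0.014454, K2/[H⁺] = 10^-1.35 = 0.044668
α₁ = 1/(1 + 0.014454 + 0.044668) = 1/1.0591 = 0.9442; α₂ = α₁·K2/[H⁺] = 0.04217
α₁ + 2α₂ = 1.0285
DIC = CA / (α₁ + 2α₂) = 2.51 / 1.0285 = 2.44 mmol/kg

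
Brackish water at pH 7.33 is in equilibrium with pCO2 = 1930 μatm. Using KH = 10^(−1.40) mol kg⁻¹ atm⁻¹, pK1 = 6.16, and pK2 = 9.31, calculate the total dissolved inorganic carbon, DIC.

[CO2*] = KH · pCO2 = 10^(−1.40) × 1930×10^-6 = 7.683×10^-5 mol/kg
α₀ = 1/(1 + K1/[H⁺] + K1K2/[H⁺]²) = 1/(1 + 10^+1.17 + 10^-0.81) = 0.06271
DIC = [CO2*]/α₀ = 7.683×10^-5 / 0.06271 = 1.23 mmol/kg

DIC = 1.23 mmol/kg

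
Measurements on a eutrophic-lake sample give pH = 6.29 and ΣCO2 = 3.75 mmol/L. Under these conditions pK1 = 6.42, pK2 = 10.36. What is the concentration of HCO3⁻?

[HCO3⁻] = 1.60 mmol/L

α₁ = 1 / (1 + [H⁺]/K1 + K2/[H⁺]) = 1 / (1 + 10^+0.13 + 10^-4.07)
   = 1 / (1 + 1.3490 + 8.5114×10^-5) = 1/2.3490 = 0.4257
[HCO3⁻] = α₁ × DIC = 0.4257 × 3.75 = 1.60 mmol/L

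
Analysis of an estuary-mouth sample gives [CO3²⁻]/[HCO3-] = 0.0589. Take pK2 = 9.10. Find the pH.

pH = 7.87

From K2 = [H⁺][CO3²⁻]/[HCO3-]:  pH = pK2 + log₁₀([CO3²⁻]/[HCO3-])
log₁₀(0.0589) = -1.230
pH = 9.10 + (-1.230) = 7.87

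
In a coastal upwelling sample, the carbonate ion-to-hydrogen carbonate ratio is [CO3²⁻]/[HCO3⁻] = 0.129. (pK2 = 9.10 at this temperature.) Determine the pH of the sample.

From K2 = [H⁺][CO3²⁻]/[HCO3⁻]:  pH = pK2 + log₁₀([CO3²⁻]/[HCO3⁻])
log₁₀(0.129) = -0.889
pH = 9.10 + (-0.889) = 8.21

pH = 8.21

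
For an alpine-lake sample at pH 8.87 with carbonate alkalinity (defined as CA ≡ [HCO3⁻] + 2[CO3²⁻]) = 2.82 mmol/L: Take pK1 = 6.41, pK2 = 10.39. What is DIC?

DIC = 2.75 mmol/L

CA = [HCO3⁻] + 2[CO3²⁻] = (α₁ + 2α₂)·DIC
At pH 8.87: [H⁺]/K1 = 10^-2.46 = 0.0034674, K2/[H⁺] = 10^-1.52 = 0.030200
α₁ = 1/(1 + 0.0034674 + 0.030200) = 1/1.0337 = 0.9674; α₂ = α₁·K2/[H⁺] = 0.02922
α₁ + 2α₂ = 1.0259
DIC = CA / (α₁ + 2α₂) = 2.82 / 1.0259 = 2.75 mmol/L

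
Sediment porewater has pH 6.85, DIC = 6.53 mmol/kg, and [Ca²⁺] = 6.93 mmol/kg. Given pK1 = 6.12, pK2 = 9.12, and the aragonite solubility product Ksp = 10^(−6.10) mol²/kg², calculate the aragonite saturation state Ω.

Ω = 0.257

α₂ = 1 / (1 + [H⁺]/K2 + [H⁺]²/(K1K2)) = 1 / (1 + 10^+2.27 + 10^+1.54)
   = 1 / (1 + 186.21 + 34.674) = 1/221.88 = 0.004507
[CO3²⁻] = α₂ × DIC = 0.004507 × 6.53 = 0.02943 mmol/kg
Ksp = 10^(−6.10) = 7.943×10^-7
Ω = [Ca²⁺][CO3²⁻]/Ksp = (6.93×10^-3)(2.943×10^-5) / 7.943×10^-7 = 0.257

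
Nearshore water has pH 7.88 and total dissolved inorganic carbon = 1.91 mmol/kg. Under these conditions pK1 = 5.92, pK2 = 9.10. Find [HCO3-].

α₁ = 1 / (1 + [H⁺]/K1 + K2/[H⁺]) = 1 / (1 + 10^-1.96 + 10^-1.22)
   = 1 / (1 + 0.010965 + 0.060256) = 1/1.0712 = 0.9335
[HCO3⁻] = α₁ × DIC = 0.9335 × 1.91 = 1.78 mmol/kg

[HCO3⁻] = 1.78 mmol/kg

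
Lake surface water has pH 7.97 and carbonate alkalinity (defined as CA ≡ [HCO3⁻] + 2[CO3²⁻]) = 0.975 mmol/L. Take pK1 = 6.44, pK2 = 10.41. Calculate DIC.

CA = [HCO3⁻] + 2[CO3²⁻] = (α₁ + 2α₂)·DIC
At pH 7.97: [H⁺]/K1 = 10^-1.53 = 0.029512, K2/[H⁺] = 10^-2.44 = 0.0036308
α₁ = 1/(1 + 0.029512 + 0.0036308) = 1/1.0331 = 0.9679; α₂ = α₁·K2/[H⁺] = 0.003514
α₁ + 2α₂ = 0.9749
DIC = CA / (α₁ + 2α₂) = 0.975 / 0.9749 = 1.00 mmol/L

DIC = 1.00 mmol/L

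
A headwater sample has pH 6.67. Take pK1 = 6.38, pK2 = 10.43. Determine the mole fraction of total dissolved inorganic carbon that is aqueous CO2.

α₀ = 1 / (1 + K1/[H⁺] + K1K2/[H⁺]²) = 1 / (1 + 10^+0.29 + 10^-3.47)
   = 1 / (1 + 1.9498 + 0.00033884) = 1/2.9502 = 0.3390

α₀ = 0.339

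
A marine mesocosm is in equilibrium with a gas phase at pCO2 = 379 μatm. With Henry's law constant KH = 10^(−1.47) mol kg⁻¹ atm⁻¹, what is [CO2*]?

KH = 10^(−1.47) = 3.388×10^-2 mol kg⁻¹ atm⁻¹
[CO2*] = KH · pCO2 = 3.388×10^-2 × 379×10^-6 atm = 1.28×10^-5 mol/kg

[CO2*] = 12.8 μmol/kg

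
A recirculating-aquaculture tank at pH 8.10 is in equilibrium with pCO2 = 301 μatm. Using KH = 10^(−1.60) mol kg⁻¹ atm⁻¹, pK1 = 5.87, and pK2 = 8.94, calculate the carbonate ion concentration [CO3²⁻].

[CO2*] = KH · pCO2 = 10^(−1.60) × 301×10^-6 = 7.561×10^-6 mol/kg
α₀ = 1/(1 + K1/[H⁺] + K1K2/[H⁺]²) = 1/(1 + 10^+2.23 + 10^+1.39) = 0.005118
DIC = [CO2*]/α₀ = 7.561×10^-6 / 0.005118 = 1.477 mmol/kg
[CO3²⁻] = α₂·DIC; α₂ = 0.1256, so [CO3²⁻] = 0.1256 × 1.477 = 0.186 mmol/kg

[CO3²⁻] = 0.186 mmol/kg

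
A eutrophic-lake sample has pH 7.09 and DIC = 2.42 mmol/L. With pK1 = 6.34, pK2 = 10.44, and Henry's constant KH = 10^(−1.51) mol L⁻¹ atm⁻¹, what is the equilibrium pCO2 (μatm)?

α₀ = 1 / (1 + K1/[H⁺] + K1K2/[H⁺]²) = 1 / (1 + 10^+0.75 + 10^-2.60)
   = 1 / (1 + 5.6234 + 0.0025119) = 1/6.6259 = 0.1509
[CO2*] = α₀ × DIC = 0.1509 × 2.42 = 0.3652 mmol/L
pCO2 = [CO2*]/KH = 3.652×10^-4 / 3.090×10^-2 = 1.18×10^4 μatm

pCO2 = 1.18×10^4 μatm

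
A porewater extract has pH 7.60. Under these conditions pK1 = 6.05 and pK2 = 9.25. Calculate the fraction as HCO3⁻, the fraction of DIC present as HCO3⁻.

α₁ = 0.952

α₁ = 1 / (1 + [H⁺]/K1 + K2/[H⁺]) = 1 / (1 + 10^-1.55 + 10^-1.65)
   = 1 / (1 + 0.028184 + 0.022387) = 1/1.0506 = 0.9519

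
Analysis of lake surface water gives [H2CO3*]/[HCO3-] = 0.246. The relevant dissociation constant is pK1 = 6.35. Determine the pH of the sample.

pH = 6.96

From K1 = [H⁺][HCO3-]/[H2CO3*]:  pH = pK1 − log₁₀([H2CO3*]/[HCO3-])
log₁₀(0.246) = -0.609
pH = 6.35 − (-0.609) = 6.96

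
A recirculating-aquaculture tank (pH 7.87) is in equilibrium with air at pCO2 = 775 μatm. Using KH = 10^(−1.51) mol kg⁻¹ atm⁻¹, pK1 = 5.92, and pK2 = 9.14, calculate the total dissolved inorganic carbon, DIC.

DIC = 2.27 mmol/kg

[CO2*] = KH · pCO2 = 10^(−1.51) × 775×10^-6 = 2.395×10^-5 mol/kg
α₀ = 1/(1 + K1/[H⁺] + K1K2/[H⁺]²) = 1/(1 + 10^+1.95 + 10^+0.68) = 0.01054
DIC = [CO2*]/α₀ = 2.395×10^-5 / 0.01054 = 2.27 mmol/kg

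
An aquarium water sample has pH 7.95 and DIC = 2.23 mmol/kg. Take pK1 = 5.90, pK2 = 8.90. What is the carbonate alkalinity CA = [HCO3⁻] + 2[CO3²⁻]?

CA = 2.44 mmol/kg

CA = [HCO3⁻] + 2[CO3²⁻] = (α₁ + 2α₂)·DIC
At pH 7.95: [H⁺]/K1 = 10^-2.05 = 0.0089125, K2/[H⁺] = 10^-0.95 = 0.11220
α₁ = 1/(1 + 0.0089125 + 0.11220) = 1/1.1211 = 0.8920; α₂ = α₁·K2/[H⁺] = 0.1001
α₁ + 2α₂ = 1.0921
CA = 1.0921 × 2.23 = 2.44 mmol/kg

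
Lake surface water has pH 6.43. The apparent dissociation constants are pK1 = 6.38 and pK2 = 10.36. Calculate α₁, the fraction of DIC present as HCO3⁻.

α₁ = 1 / (1 + [H⁺]/K1 + K2/[H⁺]) = 1 / (1 + 10^-0.05 + 10^-3.93)
   = 1 / (1 + 0.89125 + 0.00011749) = 1/1.8914 = 0.5287

α₁ = 0.529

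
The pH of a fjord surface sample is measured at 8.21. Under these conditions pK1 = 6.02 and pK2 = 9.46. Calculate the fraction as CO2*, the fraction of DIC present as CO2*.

α₀ = 1 / (1 + K1/[H⁺] + K1K2/[H⁺]²) = 1 / (1 + 10^+2.19 + 10^+0.94)
   = 1 / (1 + 154.88 + 8.7096) = 1/164.59 = 0.006076

α₀ = 0.00608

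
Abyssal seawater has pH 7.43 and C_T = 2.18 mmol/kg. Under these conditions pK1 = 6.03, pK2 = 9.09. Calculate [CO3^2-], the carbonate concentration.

α₂ = 1 / (1 + [H⁺]/K2 + [H⁺]²/(K1K2)) = 1 / (1 + 10^+1.66 + 10^+0.26)
   = 1 / (1 + 45.709 + 1.8197) = 1/48.529 = 0.02061
[CO3²⁻] = α₂ × DIC = 0.02061 × 2.18 = 0.0449 mmol/kg

[CO3²⁻] = 0.0449 mmol/kg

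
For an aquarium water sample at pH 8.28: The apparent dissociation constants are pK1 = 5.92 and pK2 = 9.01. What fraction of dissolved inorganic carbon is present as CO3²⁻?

α₂ = 1 / (1 + [H⁺]/K2 + [H⁺]²/(K1K2)) = 1 / (1 + 10^+0.73 + 10^-1.63)
   = 1 / (1 + 5.3703 + 0.023442) = 1/6.3938 = 0.1564

α₂ = 0.156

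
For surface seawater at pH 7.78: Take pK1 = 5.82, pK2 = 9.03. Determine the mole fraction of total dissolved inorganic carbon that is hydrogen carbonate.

α₁ = 0.937

α₁ = 1 / (1 + [H⁺]/K1 + K2/[H⁺]) = 1 / (1 + 10^-1.96 + 10^-1.25)
   = 1 / (1 + 0.010965 + 0.056234) = 1/1.0672 = 0.9370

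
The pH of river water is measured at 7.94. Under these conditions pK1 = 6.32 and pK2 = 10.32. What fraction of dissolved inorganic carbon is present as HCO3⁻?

α₁ = 1 / (1 + [H⁺]/K1 + K2/[H⁺]) = 1 / (1 + 10^-1.62 + 10^-2.38)
   = 1 / (1 + 0.023988 + 0.0041687) = 1/1.0282 = 0.9726

α₁ = 0.973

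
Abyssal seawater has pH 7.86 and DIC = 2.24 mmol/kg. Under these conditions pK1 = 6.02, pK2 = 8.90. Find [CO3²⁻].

[CO3²⁻] = 0.185 mmol/kg

α₂ = 1 / (1 + [H⁺]/K2 + [H⁺]²/(K1K2)) = 1 / (1 + 10^+1.04 + 10^-0.80)
   = 1 / (1 + 10.965 + 0.15849) = 1/12.123 = 0.08249
[CO3²⁻] = α₂ × DIC = 0.08249 × 2.24 = 0.185 mmol/kg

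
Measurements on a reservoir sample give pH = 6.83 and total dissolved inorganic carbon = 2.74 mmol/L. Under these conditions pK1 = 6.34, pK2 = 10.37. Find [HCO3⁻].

[HCO3⁻] = 2.07 mmol/L

α₁ = 1 / (1 + [H⁺]/K1 + K2/[H⁺]) = 1 / (1 + 10^-0.49 + 10^-3.54)
   = 1 / (1 + 0.32359 + 0.00028840) = 1/1.3239 = 0.7554
[HCO3⁻] = α₁ × DIC = 0.7554 × 2.74 = 2.07 mmol/L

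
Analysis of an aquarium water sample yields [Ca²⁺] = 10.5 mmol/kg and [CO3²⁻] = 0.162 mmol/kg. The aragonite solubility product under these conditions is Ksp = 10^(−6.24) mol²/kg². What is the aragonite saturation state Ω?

Ω = 2.96

Ksp = 10^(−6.24) = 5.754×10^-7
Ω = [Ca²⁺][CO3²⁻]/Ksp = (10.5×10^-3)(0.162×10^-3) / 5.754×10^-7 = 2.96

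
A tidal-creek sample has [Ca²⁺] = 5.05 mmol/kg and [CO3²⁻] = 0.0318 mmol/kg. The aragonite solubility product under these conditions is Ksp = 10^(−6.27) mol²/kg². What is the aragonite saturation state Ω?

Ω = 0.299

Ksp = 10^(−6.27) = 5.370×10^-7
Ω = [Ca²⁺][CO3²⁻]/Ksp = (5.05×10^-3)(0.0318×10^-3) / 5.370×10^-7 = 0.299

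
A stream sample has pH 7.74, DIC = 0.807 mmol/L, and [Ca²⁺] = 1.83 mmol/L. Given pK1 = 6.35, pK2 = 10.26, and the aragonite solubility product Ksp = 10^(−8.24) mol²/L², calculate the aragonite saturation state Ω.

α₂ = 1 / (1 + [H⁺]/K2 + [H⁺]²/(K1K2)) = 1 / (1 + 10^+2.52 + 10^+1.13)
   = 1 / (1 + 331.13 + 13.490) = 1/345.62 = 0.002893
[CO3²⁻] = α₂ × DIC = 0.002893 × 0.807 = 0.002335 mmol/L = 2.335 μmol/L
Ksp = 10^(−8.24) = 5.754×10^-9
Ω = [Ca²⁺][CO3²⁻]/Ksp = (1.83×10^-3)(2.335×10^-6) / 5.754×10^-9 = 0.743

Ω = 0.743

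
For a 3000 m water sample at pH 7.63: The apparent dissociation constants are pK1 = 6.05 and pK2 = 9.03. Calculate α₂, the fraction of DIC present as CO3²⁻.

α₂ = 0.0373

α₂ = 1 / (1 + [H⁺]/K2 + [H⁺]²/(K1K2)) = 1 / (1 + 10^+1.40 + 10^-0.18)
   = 1 / (1 + 25.119 + 0.66069) = 1/26.780 = 0.03734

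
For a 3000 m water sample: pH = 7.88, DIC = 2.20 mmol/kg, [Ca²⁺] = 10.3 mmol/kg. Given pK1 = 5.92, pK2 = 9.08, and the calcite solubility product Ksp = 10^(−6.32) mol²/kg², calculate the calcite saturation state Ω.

α₂ = 1 / (1 + [H⁺]/K2 + [H⁺]²/(K1K2)) = 1 / (1 + 10^+1.20 + 10^-0.76)
   = 1 / (1 + 15.849 + 0.17378) = 1/17.023 = 0.05875
[CO3²⁻] = α₂ × DIC = 0.05875 × 2.20 = 0.1292 mmol/kg
Ksp = 10^(−6.32) = 4.786×10^-7
Ω = [Ca²⁺][CO3²⁻]/Ksp = (10.3×10^-3)(1.292×10^-4) / 4.786×10^-7 = 2.78

Ω = 2.78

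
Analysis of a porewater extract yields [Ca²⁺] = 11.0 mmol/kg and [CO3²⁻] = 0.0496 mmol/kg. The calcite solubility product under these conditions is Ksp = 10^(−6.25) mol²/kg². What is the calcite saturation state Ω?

Ω = 0.970

Ksp = 10^(−6.25) = 5.623×10^-7
Ω = [Ca²⁺][CO3²⁻]/Ksp = (11.0×10^-3)(0.0496×10^-3) / 5.623×10^-7 = 0.970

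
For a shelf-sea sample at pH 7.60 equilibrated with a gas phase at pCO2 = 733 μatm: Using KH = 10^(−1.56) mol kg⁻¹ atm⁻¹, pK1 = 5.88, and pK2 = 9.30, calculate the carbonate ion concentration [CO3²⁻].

[CO3²⁻] = 0.0211 mmol/kg

[CO2*] = KH · pCO2 = 10^(−1.56) × 733×10^-6 = 2.019×10^-5 mol/kg
α₀ = 1/(1 + K1/[H⁺] + K1K2/[H⁺]²) = 1/(1 + 10^+1.72 + 10^+0.02) = 0.01834
DIC = [CO2*]/α₀ = 2.019×10^-5 / 0.01834 = 1.101 mmol/kg
[CO3²⁻] = α₂·DIC; α₂ = 0.01920, so [CO3²⁻] = 0.01920 × 1.101 = 0.0211 mmol/kg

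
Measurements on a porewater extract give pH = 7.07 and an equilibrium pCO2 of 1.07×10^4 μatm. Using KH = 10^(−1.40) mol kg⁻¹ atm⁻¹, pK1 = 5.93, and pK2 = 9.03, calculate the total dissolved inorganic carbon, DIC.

DIC = 6.37 mmol/kg

[CO2*] = KH · pCO2 = 10^(−1.40) × 1.07×10^4×10^-6 = 4.260×10^-4 mol/kg
α₀ = 1/(1 + K1/[H⁺] + K1K2/[H⁺]²) = 1/(1 + 10^+1.14 + 10^-0.82) = 0.06687
DIC = [CO2*]/α₀ = 4.260×10^-4 / 0.06687 = 6.37 mmol/kg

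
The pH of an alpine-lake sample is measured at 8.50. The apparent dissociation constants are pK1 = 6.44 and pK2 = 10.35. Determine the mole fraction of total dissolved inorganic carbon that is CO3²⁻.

α₂ = 0.0138

α₂ = 1 / (1 + [H⁺]/K2 + [H⁺]²/(K1K2)) = 1 / (1 + 10^+1.85 + 10^-0.21)
   = 1 / (1 + 70.795 + 0.61660) = 1/72.411 = 0.01381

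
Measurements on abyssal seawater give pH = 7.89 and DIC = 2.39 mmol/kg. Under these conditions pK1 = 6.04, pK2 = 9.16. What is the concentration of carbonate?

[CO3²⁻] = 0.120 mmol/kg

α₂ = 1 / (1 + [H⁺]/K2 + [H⁺]²/(K1K2)) = 1 / (1 + 10^+1.27 + 10^-0.58)
   = 1 / (1 + 18.621 + 0.26303) = 1/19.884 = 0.05029
[CO3²⁻] = α₂ × DIC = 0.05029 × 2.39 = 0.120 mmol/kg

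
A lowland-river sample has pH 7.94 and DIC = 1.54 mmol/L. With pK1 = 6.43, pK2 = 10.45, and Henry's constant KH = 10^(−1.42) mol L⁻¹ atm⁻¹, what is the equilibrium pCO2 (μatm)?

pCO2 = 1210 μatm

α₀ = 1 / (1 + K1/[H⁺] + K1K2/[H⁺]²) = 1 / (1 + 10^+1.51 + 10^-1.00)
   = 1 / (1 + 32.359 + 0.10000) = 1/33.459 = 0.02989
[CO2*] = α₀ × DIC = 0.02989 × 1.54 = 0.04603 mmol/L
pCO2 = [CO2*]/KH = 4.603×10^-5 / 3.802×10^-2 = 1210 μatm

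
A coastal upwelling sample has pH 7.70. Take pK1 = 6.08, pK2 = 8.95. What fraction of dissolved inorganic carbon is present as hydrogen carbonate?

α₁ = 1 / (1 + [H⁺]/K1 + K2/[H⁺]) = 1 / (1 + 10^-1.62 + 10^-1.25)
   = 1 / (1 + 0.023988 + 0.056234) = 1/1.0802 = 0.9257

α₁ = 0.926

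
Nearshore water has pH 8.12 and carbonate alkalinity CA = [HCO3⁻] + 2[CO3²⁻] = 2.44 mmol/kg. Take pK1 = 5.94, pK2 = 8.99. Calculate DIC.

CA = [HCO3⁻] + 2[CO3²⁻] = (α₁ + 2α₂)·DIC
At pH 8.12: [H⁺]/K1 = 10^-2.18 = 0.0066069, K2/[H⁺] = 10^-0.87 = 0.13490
α₁ = 1/(1 + 0.0066069 + 0.13490) = 1/1.1415 = 0.8760; α₂ = α₁·K2/[H⁺] = 0.1182
α₁ + 2α₂ = 1.1124
DIC = CA / (α₁ + 2α₂) = 2.44 / 1.1124 = 2.19 mmol/kg

DIC = 2.19 mmol/kg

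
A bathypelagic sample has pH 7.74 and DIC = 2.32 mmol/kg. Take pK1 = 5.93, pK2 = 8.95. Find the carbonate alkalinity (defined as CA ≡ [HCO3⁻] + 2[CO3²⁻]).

CA = 2.42 mmol/kg

CA = [HCO3⁻] + 2[CO3²⁻] = (α₁ + 2α₂)·DIC
At pH 7.74: [H⁺]/K1 = 10^-1.81 = 0.015488, K2/[H⁺] = 10^-1.21 = 0.061660
α₁ = 1/(1 + 0.015488 + 0.061660) = 1/1.0771 = 0.9284; α₂ = α₁·K2/[H⁺] = 0.05724
α₁ + 2α₂ = 1.0429
CA = 1.0429 × 2.32 = 2.42 mmol/kg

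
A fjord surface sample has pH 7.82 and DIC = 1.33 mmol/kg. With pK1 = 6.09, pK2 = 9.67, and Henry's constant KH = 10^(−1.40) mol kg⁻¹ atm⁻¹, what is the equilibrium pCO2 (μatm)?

α₀ = 1 / (1 + K1/[H⁺] + K1K2/[H⁺]²) = 1 / (1 + 10^+1.73 + 10^-0.12)
   = 1 / (1 + 53.703 + 0.75858) = 1/55.462 = 0.01803
[CO2*] = α₀ × DIC = 0.01803 × 1.33 = 0.02398 mmol/kg
pCO2 = [CO2*]/KH = 2.398×10^-5 / 3.981×10^-2 = 602 μatm

pCO2 = 602 μatm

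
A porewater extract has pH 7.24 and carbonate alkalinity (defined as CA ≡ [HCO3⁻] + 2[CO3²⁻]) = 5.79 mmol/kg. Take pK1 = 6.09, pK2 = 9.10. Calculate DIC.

DIC = 6.11 mmol/kg

CA = [HCO3⁻] + 2[CO3²⁻] = (α₁ + 2α₂)·DIC
At pH 7.24: [H⁺]/K1 = 10^-1.15 = 0.070795, K2/[H⁺] = 10^-1.86 = 0.013804
α₁ = 1/(1 + 0.070795 + 0.013804) = 1/1.0846 = 0.9220; α₂ = α₁·K2/[H⁺] = 0.01273
α₁ + 2α₂ = 0.9475
DIC = CA / (α₁ + 2α₂) = 5.79 / 0.9475 = 6.11 mmol/kg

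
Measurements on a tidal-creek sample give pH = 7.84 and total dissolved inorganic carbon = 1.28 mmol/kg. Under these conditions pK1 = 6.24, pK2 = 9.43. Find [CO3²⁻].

α₂ = 1 / (1 + [H⁺]/K2 + [H⁺]²/(K1K2)) = 1 / (1 + 10^+1.59 + 10^-0.01)
   = 1 / (1 + 38.905 + 0.97724) = 1/40.882 = 0.02446
[CO3²⁻] = α₂ × DIC = 0.02446 × 1.28 = 0.0313 mmol/kg

[CO3²⁻] = 0.0313 mmol/kg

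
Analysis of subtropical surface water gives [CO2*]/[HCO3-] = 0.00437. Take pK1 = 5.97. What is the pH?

From K1 = [H⁺][HCO3-]/[CO2*]:  pH = pK1 − log₁₀([CO2*]/[HCO3-])
log₁₀(0.00437) = -2.360
pH = 5.97 − (-2.360) = 8.33

pH = 8.33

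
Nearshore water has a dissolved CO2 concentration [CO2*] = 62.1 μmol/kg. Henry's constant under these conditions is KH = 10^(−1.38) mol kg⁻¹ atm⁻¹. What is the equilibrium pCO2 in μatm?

pCO2 = 1490 μatm

KH = 10^(−1.38) = 4.169×10^-2 mol kg⁻¹ atm⁻¹
pCO2 = [CO2*]/KH = 62.1×10^-6 / 4.169×10^-2 = 1.49×10^-3 atm = 1490 μatm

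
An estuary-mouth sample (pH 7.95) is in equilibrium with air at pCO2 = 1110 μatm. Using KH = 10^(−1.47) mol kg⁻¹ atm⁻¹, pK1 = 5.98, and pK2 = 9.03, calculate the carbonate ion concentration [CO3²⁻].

[CO2*] = KH · pCO2 = 10^(−1.47) × 1110×10^-6 = 3.761×10^-5 mol/kg
α₀ = 1/(1 + K1/[H⁺] + K1K2/[H⁺]²) = 1/(1 + 10^+1.97 + 10^+0.89) = 0.009795
DIC = [CO2*]/α₀ = 3.761×10^-5 / 0.009795 = 3.840 mmol/kg
[CO3²⁻] = α₂·DIC; α₂ = 0.07604, so [CO3²⁻] = 0.07604 × 3.840 = 0.292 mmol/kg

[CO3²⁻] = 0.292 mmol/kg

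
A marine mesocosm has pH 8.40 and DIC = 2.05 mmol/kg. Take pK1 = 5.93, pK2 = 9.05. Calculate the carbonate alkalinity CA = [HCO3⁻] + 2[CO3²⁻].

CA = 2.42 mmol/kg

CA = [HCO3⁻] + 2[CO3²⁻] = (α₁ + 2α₂)·DIC
At pH 8.40: [H⁺]/K1 = 10^-2.47 = 0.0033884, K2/[H⁺] = 10^-0.65 = 0.22387
α₁ = 1/(1 + 0.0033884 + 0.22387) = 1/1.2273 = 0.8148; α₂ = α₁·K2/[H⁺] = 0.1824
α₁ + 2α₂ = 1.1797
CA = 1.1797 × 2.05 = 2.42 mmol/kg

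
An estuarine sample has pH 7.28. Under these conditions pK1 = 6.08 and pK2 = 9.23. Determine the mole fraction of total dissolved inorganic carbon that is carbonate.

α₂ = 1 / (1 + [H⁺]/K2 + [H⁺]²/(K1K2)) = 1 / (1 + 10^+1.95 + 10^+0.75)
   = 1 / (1 + 89.125 + 5.6234) = 1/95.749 = 0.01044

α₂ = 0.0104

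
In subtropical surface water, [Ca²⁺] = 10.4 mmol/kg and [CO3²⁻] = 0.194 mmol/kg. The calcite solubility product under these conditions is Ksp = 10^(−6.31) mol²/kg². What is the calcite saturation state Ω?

Ω = 4.12

Ksp = 10^(−6.31) = 4.898×10^-7
Ω = [Ca²⁺][CO3²⁻]/Ksp = (10.4×10^-3)(0.194×10^-3) / 4.898×10^-7 = 4.12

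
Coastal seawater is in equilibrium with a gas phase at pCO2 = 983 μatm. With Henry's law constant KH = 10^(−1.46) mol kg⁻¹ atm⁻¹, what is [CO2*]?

[CO2*] = 34.1 μmol/kg

KH = 10^(−1.46) = 3.467×10^-2 mol kg⁻¹ atm⁻¹
[CO2*] = KH · pCO2 = 3.467×10^-2 × 983×10^-6 atm = 3.41×10^-5 mol/kg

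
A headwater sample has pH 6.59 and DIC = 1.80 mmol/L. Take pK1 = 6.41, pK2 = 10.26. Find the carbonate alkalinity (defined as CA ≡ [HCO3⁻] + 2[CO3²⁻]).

CA = [HCO3⁻] + 2[CO3²⁻] = (α₁ + 2α₂)·DIC
At pH 6.59: [H⁺]/K1 = 10^-0.18 = 0.66069, K2/[H⁺] = 10^-3.67 = 0.00021380
α₁ = 1/(1 + 0.66069 + 0.00021380) = 1/1.6609 = 0.6021; α₂ = α₁·K2/[H⁺] = 0.0001287
α₁ + 2α₂ = 0.6023
CA = 0.6023 × 1.80 = 1.08 mmol/L

CA = 1.08 mmol/L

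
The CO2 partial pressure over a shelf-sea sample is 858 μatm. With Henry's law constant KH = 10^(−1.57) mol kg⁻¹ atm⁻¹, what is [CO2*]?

KH = 10^(−1.57) = 2.692×10^-2 mol kg⁻¹ atm⁻¹
[CO2*] = KH · pCO2 = 2.692×10^-2 × 858×10^-6 atm = 2.31×10^-5 mol/kg

[CO2*] = 23.1 μmol/kg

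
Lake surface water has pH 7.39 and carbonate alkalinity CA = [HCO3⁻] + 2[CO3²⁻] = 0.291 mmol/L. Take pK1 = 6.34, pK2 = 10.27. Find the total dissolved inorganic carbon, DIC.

CA = [HCO3⁻] + 2[CO3²⁻] = (α₁ + 2α₂)·DIC
At pH 7.39: [H⁺]/K1 = 10^-1.05 = 0.089125, K2/[H⁺] = 10^-2.88 = 0.0013183
α₁ = 1/(1 + 0.089125 + 0.0013183) = 1/1.0904 = 0.9171; α₂ = α₁·K2/[H⁺] = 0.001209
α₁ + 2α₂ = 0.9195
DIC = CA / (α₁ + 2α₂) = 0.291 / 0.9195 = 0.316 mmol/L

DIC = 0.316 mmol/L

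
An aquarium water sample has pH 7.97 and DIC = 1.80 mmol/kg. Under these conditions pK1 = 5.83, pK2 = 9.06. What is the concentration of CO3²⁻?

[CO3²⁻] = 0.134 mmol/kg

α₂ = 1 / (1 + [H⁺]/K2 + [H⁺]²/(K1K2)) = 1 / (1 + 10^+1.09 + 10^-1.05)
   = 1 / (1 + 12.303 + 0.089125) = 1/13.392 = 0.07467
[CO3²⁻] = α₂ × DIC = 0.07467 × 1.80 = 0.134 mmol/kg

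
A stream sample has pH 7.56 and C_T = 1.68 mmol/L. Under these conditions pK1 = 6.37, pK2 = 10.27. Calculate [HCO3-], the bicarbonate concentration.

α₁ = 1 / (1 + [H⁺]/K1 + K2/[H⁺]) = 1 / (1 + 10^-1.19 + 10^-2.71)
   = 1 / (1 + 0.064565 + 0.0019498) = 1/1.0665 = 0.9376
[HCO3⁻] = α₁ × DIC = 0.9376 × 1.68 = 1.58 mmol/L

[HCO3⁻] = 1.58 mmol/L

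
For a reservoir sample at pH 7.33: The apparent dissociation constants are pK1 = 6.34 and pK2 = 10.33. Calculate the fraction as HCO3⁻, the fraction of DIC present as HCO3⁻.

α₁ = 1 / (1 + [H⁺]/K1 + K2/[H⁺]) = 1 / (1 + 10^-0.99 + 10^-3.00)
   = 1 / (1 + 0.10233 + 0.0010000) = 1/1.1033 = 0.9063

α₁ = 0.906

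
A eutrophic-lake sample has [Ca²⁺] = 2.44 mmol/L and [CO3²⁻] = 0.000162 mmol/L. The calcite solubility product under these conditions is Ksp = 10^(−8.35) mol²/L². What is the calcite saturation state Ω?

Ksp = 10^(−8.35) = 4.467×10^-9
Ω = [Ca²⁺][CO3²⁻]/Ksp = (2.44×10^-3)(0.000162×10^-3) / 4.467×10^-9 = 0.0885

Ω = 0.0885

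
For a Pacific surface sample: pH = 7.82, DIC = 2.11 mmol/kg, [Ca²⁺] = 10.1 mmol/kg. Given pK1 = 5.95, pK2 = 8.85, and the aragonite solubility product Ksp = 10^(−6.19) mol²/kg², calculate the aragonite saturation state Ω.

Ω = 2.78

α₂ = 1 / (1 + [H⁺]/K2 + [H⁺]²/(K1K2)) = 1 / (1 + 10^+1.03 + 10^-0.84)
   = 1 / (1 + 10.715 + 0.14454) = 1/11.860 = 0.08432
[CO3²⁻] = α₂ × DIC = 0.08432 × 2.11 = 0.1779 mmol/kg
Ksp = 10^(−6.19) = 6.457×10^-7
Ω = [Ca²⁺][CO3²⁻]/Ksp = (10.1×10^-3)(1.779×10^-4) / 6.457×10^-7 = 2.78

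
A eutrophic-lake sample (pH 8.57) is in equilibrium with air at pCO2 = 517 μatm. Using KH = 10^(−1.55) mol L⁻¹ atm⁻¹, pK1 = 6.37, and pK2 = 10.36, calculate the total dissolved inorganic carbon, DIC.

DIC = 2.36 mmol/L

[CO2*] = KH · pCO2 = 10^(−1.55) × 517×10^-6 = 1.457×10^-5 mol/L
α₀ = 1/(1 + K1/[H⁺] + K1K2/[H⁺]²) = 1/(1 + 10^+2.20 + 10^+0.41) = 0.006171
DIC = [CO2*]/α₀ = 1.457×10^-5 / 0.006171 = 2.36 mmol/L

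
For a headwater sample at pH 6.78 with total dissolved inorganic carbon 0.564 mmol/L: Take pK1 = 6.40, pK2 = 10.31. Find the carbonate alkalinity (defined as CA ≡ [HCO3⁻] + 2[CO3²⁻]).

CA = [HCO3⁻] + 2[CO3²⁻] = (α₁ + 2α₂)·DIC
At pH 6.78: [H⁺]/K1 = 10^-0.38 = 0.41687, K2/[H⁺] = 10^-3.53 = 0.00029512
α₁ = 1/(1 + 0.41687 + 0.00029512) = 1/1.4172 = 0.7056; α₂ = α₁·K2/[H⁺] = 0.0002082
α₁ + 2α₂ = 0.7061
CA = 0.7061 × 0.564 = 0.398 mmol/L

CA = 0.398 mmol/L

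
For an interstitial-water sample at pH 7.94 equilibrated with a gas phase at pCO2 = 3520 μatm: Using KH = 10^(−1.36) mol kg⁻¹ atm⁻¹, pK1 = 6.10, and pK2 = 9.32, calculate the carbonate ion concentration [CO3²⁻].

[CO2*] = KH · pCO2 = 10^(−1.36) × 3520×10^-6 = 1.537×10^-4 mol/kg
α₀ = 1/(1 + K1/[H⁺] + K1K2/[H⁺]²) = 1/(1 + 10^+1.84 + 10^+0.46) = 0.01369
DIC = [CO2*]/α₀ = 1.537×10^-4 / 0.01369 = 11.23 mmol/kg
[CO3²⁻] = α₂·DIC; α₂ = 0.03947, so [CO3²⁻] = 0.03947 × 11.23 = 0.443 mmol/kg

[CO3²⁻] = 0.443 mmol/kg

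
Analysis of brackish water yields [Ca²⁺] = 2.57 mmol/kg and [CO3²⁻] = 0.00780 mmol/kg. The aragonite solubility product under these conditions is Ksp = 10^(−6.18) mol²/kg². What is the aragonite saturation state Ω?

Ksp = 10^(−6.18) = 6.607×10^-7
Ω = [Ca²⁺][CO3²⁻]/Ksp = (2.57×10^-3)(0.00780×10^-3) / 6.607×10^-7 = 0.0303

Ω = 0.0303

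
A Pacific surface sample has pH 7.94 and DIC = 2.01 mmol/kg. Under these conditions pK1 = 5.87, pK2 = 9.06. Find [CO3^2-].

α₂ = 1 / (1 + [H⁺]/K2 + [H⁺]²/(K1K2)) = 1 / (1 + 10^+1.12 + 10^-0.95)
   = 1 / (1 + 13.183 + 0.11220) = 1/14.295 = 0.06996
[CO3²⁻] = α₂ × DIC = 0.06996 × 2.01 = 0.141 mmol/kg

[CO3²⁻] = 0.141 mmol/kg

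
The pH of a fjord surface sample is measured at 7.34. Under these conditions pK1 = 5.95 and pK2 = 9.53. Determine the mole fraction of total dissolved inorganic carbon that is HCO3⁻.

α₁ = 1 / (1 + [H⁺]/K1 + K2/[H⁺]) = 1 / (1 + 10^-1.39 + 10^-2.19)
   = 1 / (1 + 0.040738 + 0.0064565) = 1/1.0472 = 0.9549

α₁ = 0.955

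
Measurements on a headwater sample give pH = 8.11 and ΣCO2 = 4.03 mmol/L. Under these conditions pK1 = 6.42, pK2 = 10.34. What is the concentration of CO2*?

[CO2*] = 0.0802 mmol/L

α₀ = 1 / (1 + K1/[H⁺] + K1K2/[H⁺]²) = 1 / (1 + 10^+1.69 + 10^-0.54)
   = 1 / (1 + 48.978 + 0.28840) = 1/50.266 = 0.01989
[CO2*] = α₀ × DIC = 0.01989 × 4.03 = 0.0802 mmol/L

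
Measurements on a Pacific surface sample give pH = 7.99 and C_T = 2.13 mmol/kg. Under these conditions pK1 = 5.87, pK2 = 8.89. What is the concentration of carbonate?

[CO3²⁻] = 0.237 mmol/kg

α₂ = 1 / (1 + [H⁺]/K2 + [H⁺]²/(K1K2)) = 1 / (1 + 10^+0.90 + 10^-1.22)
   = 1 / (1 + 7.9433 + 0.060256) = 1/9.0035 = 0.1111
[CO3²⁻] = α₂ × DIC = 0.1111 × 2.13 = 0.237 mmol/kg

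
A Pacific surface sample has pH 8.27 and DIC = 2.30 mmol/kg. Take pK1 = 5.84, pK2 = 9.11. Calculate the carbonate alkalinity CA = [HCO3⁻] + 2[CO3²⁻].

CA = [HCO3⁻] + 2[CO3²⁻] = (α₁ + 2α₂)·DIC
At pH 8.27: [H⁺]/K1 = 10^-2.43 = 0.0037154, K2/[H⁺] = 10^-0.84 = 0.14454
α₁ = 1/(1 + 0.0037154 + 0.14454) = 1/1.1483 = 0.8709; α₂ = α₁·K2/[H⁺] = 0.1259
α₁ + 2α₂ = 1.1226
CA = 1.1226 × 2.30 = 2.58 mmol/kg

CA = 2.58 mmol/kg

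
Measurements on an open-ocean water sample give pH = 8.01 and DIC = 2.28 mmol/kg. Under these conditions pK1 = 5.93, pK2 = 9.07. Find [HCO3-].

α₁ = 1 / (1 + [H⁺]/K1 + K2/[H⁺]) = 1 / (1 + 10^-2.08 + 10^-1.06)
   = 1 / (1 + 0.0083176 + 0.087096) = 1/1.0954 = 0.9129
[HCO3⁻] = α₁ × DIC = 0.9129 × 2.28 = 2.08 mmol/kg

[HCO3⁻] = 2.08 mmol/kg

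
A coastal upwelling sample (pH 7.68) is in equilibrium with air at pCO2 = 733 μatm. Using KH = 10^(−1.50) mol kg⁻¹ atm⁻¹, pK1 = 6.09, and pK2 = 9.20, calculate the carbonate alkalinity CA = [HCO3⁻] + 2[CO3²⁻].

CA = 0.956 mmol/kg

[CO2*] = KH · pCO2 = 10^(−1.50) × 733×10^-6 = 2.318×10^-5 mol/kg
α₀ = 1/(1 + K1/[H⁺] + K1K2/[H⁺]²) = 1/(1 + 10^+1.59 + 10^+0.07) = 0.02434
DIC = [CO2*]/α₀ = 2.318×10^-5 / 0.02434 = 0.9522 mmol/kg
CA = (α₁ + 2α₂)·DIC = (0.9471 + 2×0.02860) × 0.9522 = 0.956 mmol/kg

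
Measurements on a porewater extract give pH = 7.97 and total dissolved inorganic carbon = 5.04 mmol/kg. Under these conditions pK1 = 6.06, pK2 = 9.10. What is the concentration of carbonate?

α₂ = 1 / (1 + [H⁺]/K2 + [H⁺]²/(K1K2)) = 1 / (1 + 10^+1.13 + 10^-0.78)
   = 1 / (1 + 13.490 + 0.16596) = 1/14.656 = 0.06823
[CO3²⁻] = α₂ × DIC = 0.06823 × 5.04 = 0.344 mmol/kg

[CO3²⁻] = 0.344 mmol/kg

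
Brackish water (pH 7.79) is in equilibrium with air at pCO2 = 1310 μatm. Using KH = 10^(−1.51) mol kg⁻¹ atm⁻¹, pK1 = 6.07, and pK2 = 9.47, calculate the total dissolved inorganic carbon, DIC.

DIC = 2.21 mmol/kg

[CO2*] = KH · pCO2 = 10^(−1.51) × 1310×10^-6 = 4.048×10^-5 mol/kg
α₀ = 1/(1 + K1/[H⁺] + K1K2/[H⁺]²) = 1/(1 + 10^+1.72 + 10^+0.04) = 0.01832
DIC = [CO2*]/α₀ = 4.048×10^-5 / 0.01832 = 2.21 mmol/kg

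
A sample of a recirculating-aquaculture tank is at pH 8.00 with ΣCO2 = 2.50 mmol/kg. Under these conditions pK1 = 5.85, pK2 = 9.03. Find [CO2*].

[CO2*] = 16.1 μmol/kg

α₀ = 1 / (1 + K1/[H⁺] + K1K2/[H⁺]²) = 1 / (1 + 10^+2.15 + 10^+1.12)
   = 1 / (1 + 141.25 + 13.183) = 1/155.44 = 0.006434
[CO2*] = α₀ × DIC = 0.006434 × 2.50 = 0.0161 mmol/kg = 16.1 μmol/kg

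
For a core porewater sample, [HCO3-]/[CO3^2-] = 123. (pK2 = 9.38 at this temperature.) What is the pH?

pH = 7.29

From K2 = [H⁺][CO3^2-]/[HCO3-]:  pH = pK2 − log₁₀([HCO3-]/[CO3^2-])
log₁₀(123) = +2.090
pH = 9.38 − (+2.090) = 7.29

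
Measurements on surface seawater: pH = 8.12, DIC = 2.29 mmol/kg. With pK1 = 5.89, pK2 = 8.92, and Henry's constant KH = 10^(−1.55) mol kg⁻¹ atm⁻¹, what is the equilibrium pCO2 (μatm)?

pCO2 = 411 μatm

α₀ = 1 / (1 + K1/[H⁺] + K1K2/[H⁺]²) = 1 / (1 + 10^+2.23 + 10^+1.43)
   = 1 / (1 + 169.82 + 26.915) = 1/197.74 = 0.005057
[CO2*] = α₀ × DIC = 0.005057 × 2.29 = 0.01158 mmol/kg = 11.58 μmol/kg
pCO2 = [CO2*]/KH = 1.158×10^-5 / 2.818×10^-2 = 411 μatm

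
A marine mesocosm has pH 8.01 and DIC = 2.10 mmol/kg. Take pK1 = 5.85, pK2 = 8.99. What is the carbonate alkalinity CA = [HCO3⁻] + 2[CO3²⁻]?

CA = 2.28 mmol/kg

CA = [HCO3⁻] + 2[CO3²⁻] = (α₁ + 2α₂)·DIC
At pH 8.01: [H⁺]/K1 = 10^-2.16 = 0.0069183, K2/[H⁺] = 10^-0.98 = 0.10471
α₁ = 1/(1 + 0.0069183 + 0.10471) = 1/1.1116 = 0.8996; α₂ = α₁·K2/[H⁺] = 0.09420
α₁ + 2α₂ = 1.0880
CA = 1.0880 × 2.10 = 2.28 mmol/kg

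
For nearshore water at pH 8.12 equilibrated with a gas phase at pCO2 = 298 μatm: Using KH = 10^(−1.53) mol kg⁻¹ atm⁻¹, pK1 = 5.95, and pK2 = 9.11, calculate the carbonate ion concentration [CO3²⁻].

[CO2*] = KH · pCO2 = 10^(−1.53) × 298×10^-6 = 8.795×10^-6 mol/kg
α₀ = 1/(1 + K1/[H⁺] + K1K2/[H⁺]²) = 1/(1 + 10^+2.17 + 10^+1.18) = 0.006096
DIC = [CO2*]/α₀ = 8.795×10^-6 / 0.006096 = 1.443 mmol/kg
[CO3²⁻] = α₂·DIC; α₂ = 0.09226, so [CO3²⁻] = 0.09226 × 1.443 = 0.133 mmol/kg

[CO3²⁻] = 0.133 mmol/kg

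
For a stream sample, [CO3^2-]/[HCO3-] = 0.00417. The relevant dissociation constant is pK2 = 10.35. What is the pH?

From K2 = [H⁺][CO3^2-]/[HCO3-]:  pH = pK2 + log₁₀([CO3^2-]/[HCO3-])
log₁₀(0.00417) = -2.380
pH = 10.35 + (-2.380) = 7.97

pH = 7.97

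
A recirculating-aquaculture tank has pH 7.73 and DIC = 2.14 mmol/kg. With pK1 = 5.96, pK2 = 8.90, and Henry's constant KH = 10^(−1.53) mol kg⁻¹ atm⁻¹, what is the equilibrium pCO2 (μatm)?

pCO2 = 1140 μatm

α₀ = 1 / (1 + K1/[H⁺] + K1K2/[H⁺]²) = 1 / (1 + 10^+1.77 + 10^+0.60)
   = 1 / (1 + 58.884 + 3.9811) = 1/63.865 = 0.01566
[CO2*] = α₀ × DIC = 0.01566 × 2.14 = 0.03351 mmol/kg
pCO2 = [CO2*]/KH = 3.351×10^-5 / 2.951×10^-2 = 1140 μatm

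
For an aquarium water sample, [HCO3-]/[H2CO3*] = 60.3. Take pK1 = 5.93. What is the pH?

pH = 7.71

From K1 = [H⁺][HCO3-]/[H2CO3*]:  pH = pK1 + log₁₀([HCO3-]/[H2CO3*])
log₁₀(60.3) = +1.780
pH = 5.93 + (+1.780) = 7.71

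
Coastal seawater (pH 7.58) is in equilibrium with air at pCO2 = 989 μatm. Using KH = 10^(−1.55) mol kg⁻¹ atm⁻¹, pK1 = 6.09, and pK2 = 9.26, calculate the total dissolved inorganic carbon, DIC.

DIC = 0.907 mmol/kg

[CO2*] = KH · pCO2 = 10^(−1.55) × 989×10^-6 = 2.787×10^-5 mol/kg
α₀ = 1/(1 + K1/[H⁺] + K1K2/[H⁺]²) = 1/(1 + 10^+1.49 + 10^-0.19) = 0.03072
DIC = [CO2*]/α₀ = 2.787×10^-5 / 0.03072 = 0.907 mmol/kg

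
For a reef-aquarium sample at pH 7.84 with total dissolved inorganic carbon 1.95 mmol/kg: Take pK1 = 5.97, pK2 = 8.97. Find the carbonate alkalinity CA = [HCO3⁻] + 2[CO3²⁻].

CA = 2.06 mmol/kg

CA = [HCO3⁻] + 2[CO3²⁻] = (α₁ + 2α₂)·DIC
At pH 7.84: [H⁺]/K1 = 10^-1.87 = 0.013490, K2/[H⁺] = 10^-1.13 = 0.074131
α₁ = 1/(1 + 0.013490 + 0.074131) = 1/1.0876 = 0.9194; α₂ = α₁·K2/[H⁺] = 0.06816
α₁ + 2α₂ = 1.0558
CA = 1.0558 × 1.95 = 2.06 mmol/kg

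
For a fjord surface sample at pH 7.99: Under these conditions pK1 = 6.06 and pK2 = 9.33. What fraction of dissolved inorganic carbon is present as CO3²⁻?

α₂ = 0.0432

α₂ = 1 / (1 + [H⁺]/K2 + [H⁺]²/(K1K2)) = 1 / (1 + 10^+1.34 + 10^-0.59)
   = 1 / (1 + 21.878 + 0.25704) = 1/23.135 = 0.04323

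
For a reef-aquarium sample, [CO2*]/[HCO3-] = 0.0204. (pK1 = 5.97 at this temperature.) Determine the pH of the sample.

pH = 7.66

From K1 = [H⁺][HCO3-]/[CO2*]:  pH = pK1 − log₁₀([CO2*]/[HCO3-])
log₁₀(0.0204) = -1.690
pH = 5.97 − (-1.690) = 7.66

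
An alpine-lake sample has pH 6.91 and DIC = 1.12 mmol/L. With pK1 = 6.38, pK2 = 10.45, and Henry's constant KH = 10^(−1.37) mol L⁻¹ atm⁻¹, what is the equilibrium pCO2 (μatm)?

α₀ = 1 / (1 + K1/[H⁺] + K1K2/[H⁺]²) = 1 / (1 + 10^+0.53 + 10^-3.01)
   = 1 / (1 + 3.3884 + 0.00097724) = 1/4.3894 = 0.2278
[CO2*] = α₀ × DIC = 0.2278 × 1.12 = 0.2552 mmol/L
pCO2 = [CO2*]/KH = 2.552×10^-4 / 4.266×10^-2 = 5980 μatm

pCO2 = 5980 μatm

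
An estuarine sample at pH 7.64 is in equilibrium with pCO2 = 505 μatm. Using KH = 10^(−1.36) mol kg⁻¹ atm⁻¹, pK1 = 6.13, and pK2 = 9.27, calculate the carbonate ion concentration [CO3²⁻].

[CO2*] = KH · pCO2 = 10^(−1.36) × 505×10^-6 = 2.204×10^-5 mol/kg
α₀ = 1/(1 + K1/[H⁺] + K1K2/[H⁺]²) = 1/(1 + 10^+1.51 + 10^-0.12) = 0.02931
DIC = [CO2*]/α₀ = 2.204×10^-5 / 0.02931 = 0.7521 mmol/kg
[CO3²⁻] = α₂·DIC; α₂ = 0.02223, so [CO3²⁻] = 0.02223 × 0.7521 = 0.0167 mmol/kg = 16.7 μmol/kg

[CO3²⁻] = 16.7 μmol/kg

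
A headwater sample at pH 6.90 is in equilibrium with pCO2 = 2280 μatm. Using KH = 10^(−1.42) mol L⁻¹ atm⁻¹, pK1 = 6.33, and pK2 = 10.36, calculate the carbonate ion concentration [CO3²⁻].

[CO2*] = KH · pCO2 = 10^(−1.42) × 2280×10^-6 = 8.668×10^-5 mol/L
α₀ = 1/(1 + K1/[H⁺] + K1K2/[H⁺]²) = 1/(1 + 10^+0.57 + 10^-2.89) = 0.2120
DIC = [CO2*]/α₀ = 8.668×10^-5 / 0.2120 = 0.4089 mmol/L
[CO3²⁻] = α₂·DIC; α₂ = 0.0002731, so [CO3²⁻] = 0.0002731 × 0.4089 = 0.000112 mmol/L = 0.112 μmol/L

[CO3²⁻] = 0.112 μmol/L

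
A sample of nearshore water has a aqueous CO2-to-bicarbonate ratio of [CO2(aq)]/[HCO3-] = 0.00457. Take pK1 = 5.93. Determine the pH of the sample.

pH = 8.27

From K1 = [H⁺][HCO3-]/[CO2(aq)]:  pH = pK1 − log₁₀([CO2(aq)]/[HCO3-])
log₁₀(0.00457) = -2.340
pH = 5.93 − (-2.340) = 8.27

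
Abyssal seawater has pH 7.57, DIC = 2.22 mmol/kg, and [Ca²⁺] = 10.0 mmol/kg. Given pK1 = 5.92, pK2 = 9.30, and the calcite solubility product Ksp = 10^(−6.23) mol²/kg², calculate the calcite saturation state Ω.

α₂ = 1 / (1 + [H⁺]/K2 + [H⁺]²/(K1K2)) = 1 / (1 + 10^+1.73 + 10^+0.08)
   = 1 / (1 + 53.703 + 1.2023) = 1/55.905 = 0.01789
[CO3²⁻] = α₂ × DIC = 0.01789 × 2.22 = 0.03971 mmol/kg
Ksp = 10^(−6.23) = 5.888×10^-7
Ω = [Ca²⁺][CO3²⁻]/Ksp = (10.0×10^-3)(3.971×10^-5) / 5.888×10^-7 = 0.674

Ω = 0.674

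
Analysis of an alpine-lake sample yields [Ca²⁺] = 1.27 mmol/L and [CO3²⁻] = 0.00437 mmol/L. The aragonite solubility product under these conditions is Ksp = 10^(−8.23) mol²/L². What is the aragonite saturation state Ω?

Ω = 0.943

Ksp = 10^(−8.23) = 5.888×10^-9
Ω = [Ca²⁺][CO3²⁻]/Ksp = (1.27×10^-3)(0.00437×10^-3) / 5.888×10^-9 = 0.943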